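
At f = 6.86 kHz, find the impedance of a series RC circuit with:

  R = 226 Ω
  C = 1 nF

Step 1 — Angular frequency: ω = 2π·f = 2π·6860 = 4.31e+04 rad/s.
Step 2 — Component impedances:
  R: Z = R = 226 Ω
  C: Z = 1/(jωC) = -j/(ω·C) = 0 - j2.32e+04 Ω
Step 3 — Series combination: Z_total = R + C = 226 - j2.32e+04 Ω = 2.32e+04∠-89.4° Ω.

Z = 226 - j2.32e+04 Ω = 2.32e+04∠-89.4° Ω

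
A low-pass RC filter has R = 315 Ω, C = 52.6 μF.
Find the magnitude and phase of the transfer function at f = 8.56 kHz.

Step 1 — Angular frequency: ω = 2π·8560 = 5.378e+04 rad/s.
Step 2 — Transfer function: H(jω) = 1/(1 + jωRC).
Step 3 — Denominator: 1 + jωRC = 1 + j·5.378e+04·315·5.26e-05 = 1 + j891.1.
Step 4 — H = 1.259e-06 - j0.001122.
Step 5 — Magnitude: |H| = 0.001122 (-59.0 dB); phase: φ = -89.9°.

|H| = 0.001122 (-59.0 dB), φ = -89.9°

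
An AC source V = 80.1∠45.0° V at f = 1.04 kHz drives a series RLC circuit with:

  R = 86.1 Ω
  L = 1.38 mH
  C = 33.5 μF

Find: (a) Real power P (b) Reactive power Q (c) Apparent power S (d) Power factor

Step 1 — Angular frequency: ω = 2π·f = 2π·1040 = 6535 rad/s.
Step 2 — Component impedances:
  R: Z = R = 86.1 Ω
  L: Z = jωL = j·6535·0.00138 = 0 + j9.018 Ω
  C: Z = 1/(jωC) = -j/(ω·C) = 0 - j4.568 Ω
Step 3 — Series combination: Z_total = R + L + C = 86.1 + j4.449 Ω = 86.21∠3.0° Ω.
Step 4 — Source phasor: V = 80.1∠45.0° V = 56.64 + j56.64 V.
Step 5 — Current: I = V / Z = 0.69 + j0.6222 A = 0.9291∠42.0° A.
Step 6 — Complex power: S = V·I* = 74.32 + j3.841 VA.
Step 7 — Real power: P = Re(S) = 74.32 W.
Step 8 — Reactive power: Q = Im(S) = 3.841 VAR.
Step 9 — Apparent power: |S| = 74.42 VA.
Step 10 — Power factor: PF = P/|S| = 0.9987 (lagging).

(a) P = 74.32 W  (b) Q = 3.841 VAR  (c) S = 74.42 VA  (d) PF = 0.9987 (lagging)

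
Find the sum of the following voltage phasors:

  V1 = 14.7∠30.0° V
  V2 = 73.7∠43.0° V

Step 1 — Convert each phasor to rectangular form:
  V1 = 14.7·(cos(30.0°) + j·sin(30.0°)) = 12.73 + j7.35 V
  V2 = 73.7·(cos(43.0°) + j·sin(43.0°)) = 53.9 + j50.26 V
Step 2 — Sum components: V_total = 66.63 + j57.61 V.
Step 3 — Convert to polar: |V_total| = 88.09 V, ∠V_total = 40.8°.

V_total = 88.09∠40.8° V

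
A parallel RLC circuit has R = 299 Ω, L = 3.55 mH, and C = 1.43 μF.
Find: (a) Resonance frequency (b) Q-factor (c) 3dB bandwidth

Step 1 — Resonance: ω₀ = 1/√(LC) = 1/√(0.00355·1.43e-06) = 1.404e+04 rad/s.
Step 2 — f₀ = ω₀/(2π) = 2234 Hz.
Step 3 — Parallel Q: Q = R/(ω₀L) = 299/(1.404e+04·0.00355) = 6.001.
Step 4 — Bandwidth: Δω = ω₀/Q = 2339 rad/s; BW = Δω/(2π) = 372.2 Hz.

(a) f₀ = 2234 Hz  (b) Q = 6.001  (c) BW = 372.2 Hz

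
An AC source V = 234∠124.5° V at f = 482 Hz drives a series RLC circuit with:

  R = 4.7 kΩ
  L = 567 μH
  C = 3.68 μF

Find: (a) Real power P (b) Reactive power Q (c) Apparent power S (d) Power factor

Step 1 — Angular frequency: ω = 2π·f = 2π·482 = 3028 rad/s.
Step 2 — Component impedances:
  R: Z = R = 4700 Ω
  L: Z = jωL = j·3028·0.000567 = 0 + j1.717 Ω
  C: Z = 1/(jωC) = -j/(ω·C) = 0 - j89.73 Ω
Step 3 — Series combination: Z_total = R + L + C = 4700 - j88.01 Ω = 4701∠-1.1° Ω.
Step 4 — Source phasor: V = 234∠124.5° V = -132.5 + j192.8 V.
Step 5 — Current: I = V / Z = -0.02896 + j0.04049 A = 0.04978∠125.6° A.
Step 6 — Complex power: S = V·I* = 11.65 - j0.2181 VA.
Step 7 — Real power: P = Re(S) = 11.65 W.
Step 8 — Reactive power: Q = Im(S) = -0.2181 VAR.
Step 9 — Apparent power: |S| = 11.65 VA.
Step 10 — Power factor: PF = P/|S| = 0.9998 (leading).

(a) P = 11.65 W  (b) Q = -0.2181 VAR  (c) S = 11.65 VA  (d) PF = 0.9998 (leading)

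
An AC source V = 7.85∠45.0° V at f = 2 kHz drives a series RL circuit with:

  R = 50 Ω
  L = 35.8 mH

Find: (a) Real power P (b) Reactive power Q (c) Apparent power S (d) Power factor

Step 1 — Angular frequency: ω = 2π·f = 2π·2000 = 1.257e+04 rad/s.
Step 2 — Component impedances:
  R: Z = R = 50 Ω
  L: Z = jωL = j·1.257e+04·0.0358 = 0 + j449.9 Ω
Step 3 — Series combination: Z_total = R + L = 50 + j449.9 Ω = 452.6∠83.7° Ω.
Step 4 — Source phasor: V = 7.85∠45.0° V = 5.551 + j5.551 V.
Step 5 — Current: I = V / Z = 0.01354 - j0.01083 A = 0.01734∠-38.7° A.
Step 6 — Complex power: S = V·I* = 0.01504 + j0.1353 VA.
Step 7 — Real power: P = Re(S) = 0.01504 W.
Step 8 — Reactive power: Q = Im(S) = 0.1353 VAR.
Step 9 — Apparent power: |S| = 0.1361 VA.
Step 10 — Power factor: PF = P/|S| = 0.1105 (lagging).

(a) P = 0.01504 W  (b) Q = 0.1353 VAR  (c) S = 0.1361 VA  (d) PF = 0.1105 (lagging)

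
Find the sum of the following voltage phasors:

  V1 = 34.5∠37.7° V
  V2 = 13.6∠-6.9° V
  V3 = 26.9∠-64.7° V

Step 1 — Convert each phasor to rectangular form:
  V1 = 34.5·(cos(37.7°) + j·sin(37.7°)) = 27.3 + j21.1 V
  V2 = 13.6·(cos(-6.9°) + j·sin(-6.9°)) = 13.5 - j1.634 V
  V3 = 26.9·(cos(-64.7°) + j·sin(-64.7°)) = 11.5 - j24.32 V
Step 2 — Sum components: V_total = 52.29 - j4.856 V.
Step 3 — Convert to polar: |V_total| = 52.52 V, ∠V_total = -5.3°.

V_total = 52.52∠-5.3° V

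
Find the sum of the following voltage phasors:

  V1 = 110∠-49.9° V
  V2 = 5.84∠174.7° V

Step 1 — Convert each phasor to rectangular form:
  V1 = 110·(cos(-49.9°) + j·sin(-49.9°)) = 70.85 - j84.14 V
  V2 = 5.84·(cos(174.7°) + j·sin(174.7°)) = -5.815 + j0.5394 V
Step 2 — Sum components: V_total = 65.04 - j83.6 V.
Step 3 — Convert to polar: |V_total| = 105.9 V, ∠V_total = -52.1°.

V_total = 105.9∠-52.1° V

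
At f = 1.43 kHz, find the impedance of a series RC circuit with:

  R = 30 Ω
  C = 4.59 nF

Step 1 — Angular frequency: ω = 2π·f = 2π·1430 = 8985 rad/s.
Step 2 — Component impedances:
  R: Z = R = 30 Ω
  C: Z = 1/(jωC) = -j/(ω·C) = 0 - j2.425e+04 Ω
Step 3 — Series combination: Z_total = R + C = 30 - j2.425e+04 Ω = 2.425e+04∠-89.9° Ω.

Z = 30 - j2.425e+04 Ω = 2.425e+04∠-89.9° Ω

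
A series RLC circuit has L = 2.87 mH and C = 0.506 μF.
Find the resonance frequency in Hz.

Step 1 — Resonance condition Im(Z)=0 gives ω₀ = 1/√(LC).
Step 2 — ω₀ = 1/√(0.00287·5.06e-07) = 2.624e+04 rad/s.
Step 3 — f₀ = ω₀/(2π) = 4176 Hz.

f₀ = 4176 Hz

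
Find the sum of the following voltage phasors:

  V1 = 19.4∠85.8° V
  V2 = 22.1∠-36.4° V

Step 1 — Convert each phasor to rectangular form:
  V1 = 19.4·(cos(85.8°) + j·sin(85.8°)) = 1.421 + j19.35 V
  V2 = 22.1·(cos(-36.4°) + j·sin(-36.4°)) = 17.79 - j13.11 V
Step 2 — Sum components: V_total = 19.21 + j6.233 V.
Step 3 — Convert to polar: |V_total| = 20.2 V, ∠V_total = 18.0°.

V_total = 20.2∠18.0° V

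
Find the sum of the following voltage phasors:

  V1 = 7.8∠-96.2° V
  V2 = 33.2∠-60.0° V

Step 1 — Convert each phasor to rectangular form:
  V1 = 7.8·(cos(-96.2°) + j·sin(-96.2°)) = -0.8424 - j7.754 V
  V2 = 33.2·(cos(-60.0°) + j·sin(-60.0°)) = 16.6 - j28.75 V
Step 2 — Sum components: V_total = 15.76 - j36.51 V.
Step 3 — Convert to polar: |V_total| = 39.76 V, ∠V_total = -66.7°.

V_total = 39.76∠-66.7° V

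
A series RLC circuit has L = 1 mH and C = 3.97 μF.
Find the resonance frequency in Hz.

Step 1 — Resonance condition Im(Z)=0 gives ω₀ = 1/√(LC).
Step 2 — ω₀ = 1/√(0.001·3.97e-06) = 1.587e+04 rad/s.
Step 3 — f₀ = ω₀/(2π) = 2526 Hz.

f₀ = 2526 Hz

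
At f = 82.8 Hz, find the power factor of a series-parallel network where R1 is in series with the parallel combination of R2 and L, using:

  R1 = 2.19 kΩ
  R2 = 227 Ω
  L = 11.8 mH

Step 1 — Angular frequency: ω = 2π·f = 2π·82.8 = 520.2 rad/s.
Step 2 — Component impedances:
  R1: Z = R = 2190 Ω
  R2: Z = R = 227 Ω
  L: Z = jωL = j·520.2·0.0118 = 0 + j6.139 Ω
Step 3 — Parallel branch: R2 || L = 1/(1/R2 + 1/L) = 0.1659 + j6.134 Ω.
Step 4 — Series with R1: Z_total = R1 + (R2 || L) = 2190 + j6.134 Ω = 2190∠0.2° Ω.
Step 5 — Power factor: PF = cos(φ) = Re(Z)/|Z| = 2190/2190 = 1.
Step 6 — Type: Im(Z) = 6.134 ⇒ lagging (phase φ = 0.2°).

PF = 1 (lagging, φ = 0.2°)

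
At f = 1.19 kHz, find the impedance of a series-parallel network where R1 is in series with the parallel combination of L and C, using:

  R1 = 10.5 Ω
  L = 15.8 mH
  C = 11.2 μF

Step 1 — Angular frequency: ω = 2π·f = 2π·1190 = 7477 rad/s.
Step 2 — Component impedances:
  R1: Z = R = 10.5 Ω
  L: Z = jωL = j·7477·0.0158 = 0 + j118.1 Ω
  C: Z = 1/(jωC) = -j/(ω·C) = 0 - j11.94 Ω
Step 3 — Parallel branch: L || C = 1/(1/L + 1/C) = 0 - j13.28 Ω.
Step 4 — Series with R1: Z_total = R1 + (L || C) = 10.5 - j13.28 Ω = 16.93∠-51.7° Ω.

Z = 10.5 - j13.28 Ω = 16.93∠-51.7° Ω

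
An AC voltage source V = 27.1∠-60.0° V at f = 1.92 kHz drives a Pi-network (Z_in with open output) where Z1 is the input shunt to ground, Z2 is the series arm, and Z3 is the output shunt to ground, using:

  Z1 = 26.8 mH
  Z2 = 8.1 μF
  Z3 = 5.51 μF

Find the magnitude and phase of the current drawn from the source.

Step 1 — Angular frequency: ω = 2π·f = 2π·1920 = 1.206e+04 rad/s.
Step 2 — Component impedances:
  Z1: Z = jωL = j·1.206e+04·0.0268 = 0 + j323.3 Ω
  Z2: Z = 1/(jωC) = -j/(ω·C) = 0 - j10.23 Ω
  Z3: Z = 1/(jωC) = -j/(ω·C) = 0 - j15.04 Ω
Step 3 — With open output, the series arm Z2 and the output shunt Z3 appear in series to ground: Z2 + Z3 = 0 - j25.28 Ω.
Step 4 — Parallel with input shunt Z1: Z_in = Z1 || (Z2 + Z3) = 0 - j27.42 Ω = 27.42∠-90.0° Ω.
Step 5 — Source phasor: V = 27.1∠-60.0° V = 13.55 - j23.47 V.
Step 6 — Ohm's law: I = V / Z_total = (13.55 - j23.47) / (0 - j27.42) = 0.8559 + j0.4941 A.
Step 7 — Convert to polar: |I| = 0.9883 A, ∠I = 30.0°.

I = 0.9883∠30.0° A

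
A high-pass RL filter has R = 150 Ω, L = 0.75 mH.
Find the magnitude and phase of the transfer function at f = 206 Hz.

Step 1 — Angular frequency: ω = 2π·206 = 1294 rad/s.
Step 2 — Transfer function: H(jω) = jωL/(R + jωL).
Step 3 — Numerator jωL = j·0.9708; denominator R + jωL = 150 + j0.9708.
Step 4 — H = 4.188e-05 + j0.006471.
Step 5 — Magnitude: |H| = 0.006472 (-43.8 dB); phase: φ = 89.6°.

|H| = 0.006472 (-43.8 dB), φ = 89.6°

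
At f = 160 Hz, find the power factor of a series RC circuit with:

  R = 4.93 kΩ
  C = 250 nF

Step 1 — Angular frequency: ω = 2π·f = 2π·160 = 1005 rad/s.
Step 2 — Component impedances:
  R: Z = R = 4930 Ω
  C: Z = 1/(jωC) = -j/(ω·C) = 0 - j3979 Ω
Step 3 — Series combination: Z_total = R + C = 4930 - j3979 Ω = 6335∠-38.9° Ω.
Step 4 — Power factor: PF = cos(φ) = Re(Z)/|Z| = 4930/6335 = 0.7782.
Step 5 — Type: Im(Z) = -3979 ⇒ leading (phase φ = -38.9°).

PF = 0.7782 (leading, φ = -38.9°)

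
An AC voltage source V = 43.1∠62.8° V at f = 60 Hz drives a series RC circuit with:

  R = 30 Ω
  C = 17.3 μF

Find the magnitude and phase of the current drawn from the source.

Step 1 — Angular frequency: ω = 2π·f = 2π·60 = 377 rad/s.
Step 2 — Component impedances:
  R: Z = R = 30 Ω
  C: Z = 1/(jωC) = -j/(ω·C) = 0 - j153.3 Ω
Step 3 — Series combination: Z_total = R + C = 30 - j153.3 Ω = 156.2∠-78.9° Ω.
Step 4 — Source phasor: V = 43.1∠62.8° V = 19.7 + j38.33 V.
Step 5 — Ohm's law: I = V / Z_total = (19.7 + j38.33) / (30 - j153.3) = -0.2166 + j0.1709 A.
Step 6 — Convert to polar: |I| = 0.2759 A, ∠I = 141.7°.

I = 0.2759∠141.7° A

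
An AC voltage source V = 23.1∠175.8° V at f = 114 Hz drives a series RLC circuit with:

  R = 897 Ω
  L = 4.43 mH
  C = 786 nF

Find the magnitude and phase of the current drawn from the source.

Step 1 — Angular frequency: ω = 2π·f = 2π·114 = 716.3 rad/s.
Step 2 — Component impedances:
  R: Z = R = 897 Ω
  L: Z = jωL = j·716.3·0.00443 = 0 + j3.173 Ω
  C: Z = 1/(jωC) = -j/(ω·C) = 0 - j1776 Ω
Step 3 — Series combination: Z_total = R + L + C = 897 - j1773 Ω = 1987∠-63.2° Ω.
Step 4 — Source phasor: V = 23.1∠175.8° V = -23.04 + j1.692 V.
Step 5 — Ohm's law: I = V / Z_total = (-23.04 + j1.692) / (897 - j1773) = -0.005994 - j0.009961 A.
Step 6 — Convert to polar: |I| = 0.01163 A, ∠I = -121.0°.

I = 0.01163∠-121.0° A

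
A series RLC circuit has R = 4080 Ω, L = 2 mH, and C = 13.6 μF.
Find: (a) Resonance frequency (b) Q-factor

Step 1 — Resonance condition Im(Z)=0 gives ω₀ = 1/√(LC).
Step 2 — ω₀ = 1/√(0.002·1.36e-05) = 6063 rad/s.
Step 3 — f₀ = ω₀/(2π) = 965 Hz.
Step 4 — Series Q: Q = ω₀L/R = 6063·0.002/4080 = 0.002972.

(a) f₀ = 965 Hz  (b) Q = 0.002972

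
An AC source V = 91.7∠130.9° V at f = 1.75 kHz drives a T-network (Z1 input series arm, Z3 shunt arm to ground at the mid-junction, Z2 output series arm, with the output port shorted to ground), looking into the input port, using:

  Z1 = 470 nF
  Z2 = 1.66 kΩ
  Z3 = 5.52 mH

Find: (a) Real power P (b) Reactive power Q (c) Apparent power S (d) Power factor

Step 1 — Angular frequency: ω = 2π·f = 2π·1750 = 1.1e+04 rad/s.
Step 2 — Component impedances:
  Z1: Z = 1/(jωC) = -j/(ω·C) = 0 - j193.5 Ω
  Z2: Z = R = 1660 Ω
  Z3: Z = jωL = j·1.1e+04·0.00552 = 0 + j60.7 Ω
Step 3 — With the output port shorted to ground, the output series arm Z2 runs from the junction to ground; the shunt arm Z3 also runs from the junction to ground. They appear in parallel: Z3 || Z2 = 2.216 + j60.61 Ω.
Step 4 — Series with input arm Z1: Z_in = Z1 + (Z3 || Z2) = 2.216 - j132.9 Ω = 132.9∠-89.0° Ω.
Step 5 — Source phasor: V = 91.7∠130.9° V = -60.04 + j69.31 V.
Step 6 — Current: I = V / Z = -0.529 - j0.443 A = 0.69∠-140.1° A.
Step 7 — Complex power: S = V·I* = 1.055 - j63.26 VA.
Step 8 — Real power: P = Re(S) = 1.055 W.
Step 9 — Reactive power: Q = Im(S) = -63.26 VAR.
Step 10 — Apparent power: |S| = 63.27 VA.
Step 11 — Power factor: PF = P/|S| = 0.01668 (leading).

(a) P = 1.055 W  (b) Q = -63.26 VAR  (c) S = 63.27 VA  (d) PF = 0.01668 (leading)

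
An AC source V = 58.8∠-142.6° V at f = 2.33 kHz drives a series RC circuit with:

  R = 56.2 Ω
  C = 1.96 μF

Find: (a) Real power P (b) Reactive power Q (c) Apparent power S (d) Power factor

Step 1 — Angular frequency: ω = 2π·f = 2π·2330 = 1.464e+04 rad/s.
Step 2 — Component impedances:
  R: Z = R = 56.2 Ω
  C: Z = 1/(jωC) = -j/(ω·C) = 0 - j34.85 Ω
Step 3 — Series combination: Z_total = R + C = 56.2 - j34.85 Ω = 66.13∠-31.8° Ω.
Step 4 — Source phasor: V = 58.8∠-142.6° V = -46.71 - j35.71 V.
Step 5 — Current: I = V / Z = -0.3157 - j0.8312 A = 0.8892∠-110.8° A.
Step 6 — Complex power: S = V·I* = 44.43 - j27.55 VA.
Step 7 — Real power: P = Re(S) = 44.43 W.
Step 8 — Reactive power: Q = Im(S) = -27.55 VAR.
Step 9 — Apparent power: |S| = 52.28 VA.
Step 10 — Power factor: PF = P/|S| = 0.8499 (leading).

(a) P = 44.43 W  (b) Q = -27.55 VAR  (c) S = 52.28 VA  (d) PF = 0.8499 (leading)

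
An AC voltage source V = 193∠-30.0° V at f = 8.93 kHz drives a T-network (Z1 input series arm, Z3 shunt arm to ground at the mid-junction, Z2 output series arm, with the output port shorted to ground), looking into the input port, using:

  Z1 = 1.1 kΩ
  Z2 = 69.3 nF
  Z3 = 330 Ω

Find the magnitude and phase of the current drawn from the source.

Step 1 — Angular frequency: ω = 2π·f = 2π·8930 = 5.611e+04 rad/s.
Step 2 — Component impedances:
  Z1: Z = R = 1100 Ω
  Z2: Z = 1/(jωC) = -j/(ω·C) = 0 - j257.2 Ω
  Z3: Z = R = 330 Ω
Step 3 — With the output port shorted to ground, the output series arm Z2 runs from the junction to ground; the shunt arm Z3 also runs from the junction to ground. They appear in parallel: Z3 || Z2 = 124.7 - j160 Ω.
Step 4 — Series with input arm Z1: Z_in = Z1 + (Z3 || Z2) = 1225 - j160 Ω = 1235∠-7.4° Ω.
Step 5 — Source phasor: V = 193∠-30.0° V = 167.1 - j96.5 V.
Step 6 — Ohm's law: I = V / Z_total = (167.1 - j96.5) / (1225 - j160) = 0.1443 - j0.05994 A.
Step 7 — Convert to polar: |I| = 0.1563 A, ∠I = -22.6°.

I = 0.1563∠-22.6° A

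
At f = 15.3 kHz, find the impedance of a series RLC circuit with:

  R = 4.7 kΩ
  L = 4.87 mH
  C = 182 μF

Step 1 — Angular frequency: ω = 2π·f = 2π·1.53e+04 = 9.613e+04 rad/s.
Step 2 — Component impedances:
  R: Z = R = 4700 Ω
  L: Z = jωL = j·9.613e+04·0.00487 = 0 + j468.2 Ω
  C: Z = 1/(jωC) = -j/(ω·C) = 0 - j0.05716 Ω
Step 3 — Series combination: Z_total = R + L + C = 4700 + j468.1 Ω = 4723∠5.7° Ω.

Z = 4700 + j468.1 Ω = 4723∠5.7° Ω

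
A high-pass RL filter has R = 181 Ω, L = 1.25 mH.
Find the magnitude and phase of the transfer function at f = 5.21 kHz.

Step 1 — Angular frequency: ω = 2π·5210 = 3.274e+04 rad/s.
Step 2 — Transfer function: H(jω) = jωL/(R + jωL).
Step 3 — Numerator jωL = j·40.92; denominator R + jωL = 181 + j40.92.
Step 4 — H = 0.04862 + j0.2151.
Step 5 — Magnitude: |H| = 0.2205 (-13.1 dB); phase: φ = 77.3°.

|H| = 0.2205 (-13.1 dB), φ = 77.3°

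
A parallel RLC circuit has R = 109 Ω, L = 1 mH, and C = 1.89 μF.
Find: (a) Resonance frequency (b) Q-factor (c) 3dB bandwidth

Step 1 — Resonance: ω₀ = 1/√(LC) = 1/√(0.001·1.89e-06) = 2.3e+04 rad/s.
Step 2 — f₀ = ω₀/(2π) = 3661 Hz.
Step 3 — Parallel Q: Q = R/(ω₀L) = 109/(2.3e+04·0.001) = 4.739.
Step 4 — Bandwidth: Δω = ω₀/Q = 4854 rad/s; BW = Δω/(2π) = 772.6 Hz.

(a) f₀ = 3661 Hz  (b) Q = 4.739  (c) BW = 772.6 Hz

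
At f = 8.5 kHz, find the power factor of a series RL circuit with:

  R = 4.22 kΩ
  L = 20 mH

Step 1 — Angular frequency: ω = 2π·f = 2π·8500 = 5.341e+04 rad/s.
Step 2 — Component impedances:
  R: Z = R = 4220 Ω
  L: Z = jωL = j·5.341e+04·0.02 = 0 + j1068 Ω
Step 3 — Series combination: Z_total = R + L = 4220 + j1068 Ω = 4353∠14.2° Ω.
Step 4 — Power factor: PF = cos(φ) = Re(Z)/|Z| = 4220/4353 = 0.9694.
Step 5 — Type: Im(Z) = 1068 ⇒ lagging (phase φ = 14.2°).

PF = 0.9694 (lagging, φ = 14.2°)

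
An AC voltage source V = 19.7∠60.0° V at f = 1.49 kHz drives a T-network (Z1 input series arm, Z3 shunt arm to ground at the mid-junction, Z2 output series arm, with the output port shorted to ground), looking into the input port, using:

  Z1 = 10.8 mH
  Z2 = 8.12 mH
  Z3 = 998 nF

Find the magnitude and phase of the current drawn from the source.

Step 1 — Angular frequency: ω = 2π·f = 2π·1490 = 9362 rad/s.
Step 2 — Component impedances:
  Z1: Z = jωL = j·9362·0.0108 = 0 + j101.1 Ω
  Z2: Z = jωL = j·9362·0.00812 = 0 + j76.02 Ω
  Z3: Z = 1/(jωC) = -j/(ω·C) = 0 - j107 Ω
Step 3 — With the output port shorted to ground, the output series arm Z2 runs from the junction to ground; the shunt arm Z3 also runs from the junction to ground. They appear in parallel: Z3 || Z2 = 0 + j262.4 Ω.
Step 4 — Series with input arm Z1: Z_in = Z1 + (Z3 || Z2) = 0 + j363.5 Ω = 363.5∠90.0° Ω.
Step 5 — Source phasor: V = 19.7∠60.0° V = 9.85 + j17.06 V.
Step 6 — Ohm's law: I = V / Z_total = (9.85 + j17.06) / (0 + j363.5) = 0.04694 - j0.0271 A.
Step 7 — Convert to polar: |I| = 0.0542 A, ∠I = -30.0°.

I = 0.0542∠-30.0° A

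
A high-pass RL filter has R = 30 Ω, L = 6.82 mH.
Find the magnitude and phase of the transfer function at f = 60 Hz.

Step 1 — Angular frequency: ω = 2π·60 = 377 rad/s.
Step 2 — Transfer function: H(jω) = jωL/(R + jωL).
Step 3 — Numerator jωL = j·2.571; denominator R + jωL = 30 + j2.571.
Step 4 — H = 0.007291 + j0.08508.
Step 5 — Magnitude: |H| = 0.08539 (-21.4 dB); phase: φ = 85.1°.

|H| = 0.08539 (-21.4 dB), φ = 85.1°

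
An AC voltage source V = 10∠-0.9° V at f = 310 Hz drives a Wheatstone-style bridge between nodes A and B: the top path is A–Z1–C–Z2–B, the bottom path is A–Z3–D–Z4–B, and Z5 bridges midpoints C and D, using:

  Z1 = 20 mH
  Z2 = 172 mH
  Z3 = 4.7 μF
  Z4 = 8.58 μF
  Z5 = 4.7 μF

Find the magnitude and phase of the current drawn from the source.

Step 1 — Angular frequency: ω = 2π·f = 2π·310 = 1948 rad/s.
Step 2 — Component impedances:
  Z1: Z = jωL = j·1948·0.02 = 0 + j38.96 Ω
  Z2: Z = jωL = j·1948·0.172 = 0 + j335 Ω
  Z3: Z = 1/(jωC) = -j/(ω·C) = 0 - j109.2 Ω
  Z4: Z = 1/(jωC) = -j/(ω·C) = 0 - j59.84 Ω
  Z5: Z = 1/(jωC) = -j/(ω·C) = 0 - j109.2 Ω
Step 3 — Bridge requires nodal analysis (the Z5 bridge couples midpoints C and D, so the two paths cannot be reduced to a simple series/parallel combination). Setting node B to ground and injecting 1 A at node A, the 3-node admittance system at A, C, D solves to V_A = Z_AB = 0 - j171.2 Ω = 171.2∠-90.0° Ω.
Step 4 — Source phasor: V = 10∠-0.9° V = 9.999 - j0.1571 V.
Step 5 — Ohm's law: I = V / Z_total = (9.999 - j0.1571) / (0 - j171.2) = 0.0009173 + j0.05839 A.
Step 6 — Convert to polar: |I| = 0.0584 A, ∠I = 89.1°.

I = 0.0584∠89.1° A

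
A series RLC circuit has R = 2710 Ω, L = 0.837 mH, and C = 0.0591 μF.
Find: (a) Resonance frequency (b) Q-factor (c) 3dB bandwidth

Step 1 — Resonance condition Im(Z)=0 gives ω₀ = 1/√(LC).
Step 2 — ω₀ = 1/√(0.000837·5.91e-08) = 1.422e+05 rad/s.
Step 3 — f₀ = ω₀/(2π) = 2.263e+04 Hz.
Step 4 — Series Q: Q = ω₀L/R = 1.422e+05·0.000837/2710 = 0.04391.
Step 5 — 3dB bandwidth: Δω = ω₀/Q = 3.238e+06 rad/s; BW = Δω/(2π) = 5.153e+05 Hz.

(a) f₀ = 2.263e+04 Hz  (b) Q = 0.04391  (c) BW = 5.153e+05 Hz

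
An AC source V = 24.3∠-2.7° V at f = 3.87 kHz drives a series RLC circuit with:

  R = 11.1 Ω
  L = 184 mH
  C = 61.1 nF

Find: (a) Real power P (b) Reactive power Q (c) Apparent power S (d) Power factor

Step 1 — Angular frequency: ω = 2π·f = 2π·3870 = 2.432e+04 rad/s.
Step 2 — Component impedances:
  R: Z = R = 11.1 Ω
  L: Z = jωL = j·2.432e+04·0.184 = 0 + j4474 Ω
  C: Z = 1/(jωC) = -j/(ω·C) = 0 - j673.1 Ω
Step 3 — Series combination: Z_total = R + L + C = 11.1 + j3801 Ω = 3801∠89.8° Ω.
Step 4 — Source phasor: V = 24.3∠-2.7° V = 24.27 - j1.145 V.
Step 5 — Current: I = V / Z = -0.0002825 - j0.006387 A = 0.006393∠-92.5° A.
Step 6 — Complex power: S = V·I* = 0.0004537 + j0.1553 VA.
Step 7 — Real power: P = Re(S) = 0.0004537 W.
Step 8 — Reactive power: Q = Im(S) = 0.1553 VAR.
Step 9 — Apparent power: |S| = 0.1553 VA.
Step 10 — Power factor: PF = P/|S| = 0.00292 (lagging).

(a) P = 0.0004537 W  (b) Q = 0.1553 VAR  (c) S = 0.1553 VA  (d) PF = 0.00292 (lagging)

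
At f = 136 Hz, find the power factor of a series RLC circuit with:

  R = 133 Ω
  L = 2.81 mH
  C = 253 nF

Step 1 — Angular frequency: ω = 2π·f = 2π·136 = 854.5 rad/s.
Step 2 — Component impedances:
  R: Z = R = 133 Ω
  L: Z = jωL = j·854.5·0.00281 = 0 + j2.401 Ω
  C: Z = 1/(jωC) = -j/(ω·C) = 0 - j4626 Ω
Step 3 — Series combination: Z_total = R + L + C = 133 - j4623 Ω = 4625∠-88.4° Ω.
Step 4 — Power factor: PF = cos(φ) = Re(Z)/|Z| = 133/4625 = 0.02876.
Step 5 — Type: Im(Z) = -4623 ⇒ leading (phase φ = -88.4°).

PF = 0.02876 (leading, φ = -88.4°)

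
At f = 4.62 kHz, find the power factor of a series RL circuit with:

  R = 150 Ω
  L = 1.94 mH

Step 1 — Angular frequency: ω = 2π·f = 2π·4620 = 2.903e+04 rad/s.
Step 2 — Component impedances:
  R: Z = R = 150 Ω
  L: Z = jωL = j·2.903e+04·0.00194 = 0 + j56.31 Ω
Step 3 — Series combination: Z_total = R + L = 150 + j56.31 Ω = 160.2∠20.6° Ω.
Step 4 — Power factor: PF = cos(φ) = Re(Z)/|Z| = 150/160.22 = 0.9362.
Step 5 — Type: Im(Z) = 56.31 ⇒ lagging (phase φ = 20.6°).

PF = 0.9362 (lagging, φ = 20.6°)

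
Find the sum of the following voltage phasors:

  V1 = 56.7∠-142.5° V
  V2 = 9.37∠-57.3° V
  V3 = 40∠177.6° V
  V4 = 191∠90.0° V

Step 1 — Convert each phasor to rectangular form:
  V1 = 56.7·(cos(-142.5°) + j·sin(-142.5°)) = -44.98 - j34.52 V
  V2 = 9.37·(cos(-57.3°) + j·sin(-57.3°)) = 5.062 - j7.885 V
  V3 = 40·(cos(177.6°) + j·sin(177.6°)) = -39.96 + j1.675 V
  V4 = 191·(cos(90.0°) + j·sin(90.0°)) = 0 + j191 V
Step 2 — Sum components: V_total = -79.89 + j150.3 V.
Step 3 — Convert to polar: |V_total| = 170.2 V, ∠V_total = 118.0°.

V_total = 170.2∠118.0° V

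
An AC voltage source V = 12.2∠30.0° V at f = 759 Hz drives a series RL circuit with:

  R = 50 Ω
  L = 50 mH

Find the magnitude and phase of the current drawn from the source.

Step 1 — Angular frequency: ω = 2π·f = 2π·759 = 4769 rad/s.
Step 2 — Component impedances:
  R: Z = R = 50 Ω
  L: Z = jωL = j·4769·0.05 = 0 + j238.4 Ω
Step 3 — Series combination: Z_total = R + L = 50 + j238.4 Ω = 243.6∠78.2° Ω.
Step 4 — Source phasor: V = 12.2∠30.0° V = 10.57 + j6.1 V.
Step 5 — Ohm's law: I = V / Z_total = (10.57 + j6.1) / (50 + j238.4) = 0.0334 - j0.03731 A.
Step 6 — Convert to polar: |I| = 0.05008 A, ∠I = -48.2°.

I = 0.05008∠-48.2° A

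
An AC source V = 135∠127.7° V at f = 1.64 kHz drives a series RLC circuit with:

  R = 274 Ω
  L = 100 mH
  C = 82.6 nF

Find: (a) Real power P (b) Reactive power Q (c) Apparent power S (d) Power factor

Step 1 — Angular frequency: ω = 2π·f = 2π·1640 = 1.03e+04 rad/s.
Step 2 — Component impedances:
  R: Z = R = 274 Ω
  L: Z = jωL = j·1.03e+04·0.1 = 0 + j1030 Ω
  C: Z = 1/(jωC) = -j/(ω·C) = 0 - j1175 Ω
Step 3 — Series combination: Z_total = R + L + C = 274 - j144.4 Ω = 309.7∠-27.8° Ω.
Step 4 — Source phasor: V = 135∠127.7° V = -82.56 + j106.8 V.
Step 5 — Current: I = V / Z = -0.3966 + j0.1808 A = 0.4358∠155.5° A.
Step 6 — Complex power: S = V·I* = 52.05 - j27.44 VA.
Step 7 — Real power: P = Re(S) = 52.05 W.
Step 8 — Reactive power: Q = Im(S) = -27.44 VAR.
Step 9 — Apparent power: |S| = 58.84 VA.
Step 10 — Power factor: PF = P/|S| = 0.8846 (leading).

(a) P = 52.05 W  (b) Q = -27.44 VAR  (c) S = 58.84 VA  (d) PF = 0.8846 (leading)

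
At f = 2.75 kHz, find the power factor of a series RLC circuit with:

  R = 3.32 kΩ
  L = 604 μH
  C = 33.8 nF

Step 1 — Angular frequency: ω = 2π·f = 2π·2750 = 1.728e+04 rad/s.
Step 2 — Component impedances:
  R: Z = R = 3320 Ω
  L: Z = jωL = j·1.728e+04·0.000604 = 0 + j10.44 Ω
  C: Z = 1/(jωC) = -j/(ω·C) = 0 - j1712 Ω
Step 3 — Series combination: Z_total = R + L + C = 3320 - j1702 Ω = 3731∠-27.1° Ω.
Step 4 — Power factor: PF = cos(φ) = Re(Z)/|Z| = 3320/3730.8 = 0.8899.
Step 5 — Type: Im(Z) = -1702 ⇒ leading (phase φ = -27.1°).

PF = 0.8899 (leading, φ = -27.1°)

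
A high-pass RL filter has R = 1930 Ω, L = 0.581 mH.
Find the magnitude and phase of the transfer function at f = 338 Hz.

Step 1 — Angular frequency: ω = 2π·338 = 2124 rad/s.
Step 2 — Transfer function: H(jω) = jωL/(R + jωL).
Step 3 — Numerator jωL = j·1.234; denominator R + jωL = 1930 + j1.234.
Step 4 — H = 4.087e-07 + j0.0006393.
Step 5 — Magnitude: |H| = 0.0006393 (-63.9 dB); phase: φ = 90.0°.

|H| = 0.0006393 (-63.9 dB), φ = 90.0°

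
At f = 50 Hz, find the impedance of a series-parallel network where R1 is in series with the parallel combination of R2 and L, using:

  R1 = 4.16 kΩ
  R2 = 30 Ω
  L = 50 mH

Step 1 — Angular frequency: ω = 2π·f = 2π·50 = 314.2 rad/s.
Step 2 — Component impedances:
  R1: Z = R = 4160 Ω
  R2: Z = R = 30 Ω
  L: Z = jωL = j·314.2·0.05 = 0 + j15.71 Ω
Step 3 — Parallel branch: R2 || L = 1/(1/R2 + 1/L) = 6.455 + j12.33 Ω.
Step 4 — Series with R1: Z_total = R1 + (R2 || L) = 4166 + j12.33 Ω = 4166∠0.2° Ω.

Z = 4166 + j12.33 Ω = 4166∠0.2° Ω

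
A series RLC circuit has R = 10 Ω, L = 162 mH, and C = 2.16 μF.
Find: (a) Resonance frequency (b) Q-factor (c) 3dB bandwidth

Step 1 — Resonance: ω₀ = 1/√(LC) = 1/√(0.162·2.16e-06) = 1691 rad/s.
Step 2 — f₀ = ω₀/(2π) = 269.1 Hz.
Step 3 — Series Q: Q = ω₀L/R = 1691·0.162/10 = 27.39.
Step 4 — Bandwidth: Δω = ω₀/Q = 61.73 rad/s; BW = Δω/(2π) = 9.824 Hz.

(a) f₀ = 269.1 Hz  (b) Q = 27.39  (c) BW = 9.824 Hz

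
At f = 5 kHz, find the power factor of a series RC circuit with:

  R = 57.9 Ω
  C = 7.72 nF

Step 1 — Angular frequency: ω = 2π·f = 2π·5000 = 3.142e+04 rad/s.
Step 2 — Component impedances:
  R: Z = R = 57.9 Ω
  C: Z = 1/(jωC) = -j/(ω·C) = 0 - j4123 Ω
Step 3 — Series combination: Z_total = R + C = 57.9 - j4123 Ω = 4124∠-89.2° Ω.
Step 4 — Power factor: PF = cos(φ) = Re(Z)/|Z| = 57.9/4124 = 0.01404.
Step 5 — Type: Im(Z) = -4123 ⇒ leading (phase φ = -89.2°).

PF = 0.01404 (leading, φ = -89.2°)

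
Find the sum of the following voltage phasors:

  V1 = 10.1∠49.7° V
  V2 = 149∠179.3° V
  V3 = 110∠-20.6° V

Step 1 — Convert each phasor to rectangular form:
  V1 = 10.1·(cos(49.7°) + j·sin(49.7°)) = 6.533 + j7.703 V
  V2 = 149·(cos(179.3°) + j·sin(179.3°)) = -149 + j1.82 V
  V3 = 110·(cos(-20.6°) + j·sin(-20.6°)) = 103 - j38.7 V
Step 2 — Sum components: V_total = -39.49 - j29.18 V.
Step 3 — Convert to polar: |V_total| = 49.1 V, ∠V_total = -143.5°.

V_total = 49.1∠-143.5° V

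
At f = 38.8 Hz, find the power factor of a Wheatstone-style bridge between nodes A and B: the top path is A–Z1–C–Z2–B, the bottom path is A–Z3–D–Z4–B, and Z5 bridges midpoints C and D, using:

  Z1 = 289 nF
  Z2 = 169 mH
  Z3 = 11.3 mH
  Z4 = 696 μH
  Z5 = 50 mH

Step 1 — Angular frequency: ω = 2π·f = 2π·38.8 = 243.8 rad/s.
Step 2 — Component impedances:
  Z1: Z = 1/(jωC) = -j/(ω·C) = 0 - j1.419e+04 Ω
  Z2: Z = jωL = j·243.8·0.169 = 0 + j41.2 Ω
  Z3: Z = jωL = j·243.8·0.0113 = 0 + j2.755 Ω
  Z4: Z = jωL = j·243.8·0.000696 = 0 + j0.1697 Ω
  Z5: Z = jωL = j·243.8·0.05 = 0 + j12.19 Ω
Step 3 — Bridge requires nodal analysis (the Z5 bridge couples midpoints C and D, so the two paths cannot be reduced to a simple series/parallel combination). Setting node B to ground and injecting 1 A at node A, the 3-node admittance system at A, C, D solves to V_A = Z_AB = 0 + j2.924 Ω = 2.924∠90.0° Ω.
Step 4 — Power factor: PF = cos(φ) = Re(Z)/|Z| = 0/2.924 = 0.
Step 5 — Type: Im(Z) = 2.924 ⇒ lagging (phase φ = 90.0°).

PF = 0 (lagging, φ = 90.0°)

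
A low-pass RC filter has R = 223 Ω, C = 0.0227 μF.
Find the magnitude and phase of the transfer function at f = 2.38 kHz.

Step 1 — Angular frequency: ω = 2π·2380 = 1.495e+04 rad/s.
Step 2 — Transfer function: H(jω) = 1/(1 + jωRC).
Step 3 — Denominator: 1 + jωRC = 1 + j·1.495e+04·223·2.27e-08 = 1 + j0.0757.
Step 4 — H = 0.9943 - j0.07527.
Step 5 — Magnitude: |H| = 0.9971 (-0.0 dB); phase: φ = -4.3°.

|H| = 0.9971 (-0.0 dB), φ = -4.3°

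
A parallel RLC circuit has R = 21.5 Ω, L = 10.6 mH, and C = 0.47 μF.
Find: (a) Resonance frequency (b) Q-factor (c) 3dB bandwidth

Step 1 — Resonance: ω₀ = 1/√(LC) = 1/√(0.0106·4.7e-07) = 1.417e+04 rad/s.
Step 2 — f₀ = ω₀/(2π) = 2255 Hz.
Step 3 — Parallel Q: Q = R/(ω₀L) = 21.5/(1.417e+04·0.0106) = 0.1432.
Step 4 — Bandwidth: Δω = ω₀/Q = 9.896e+04 rad/s; BW = Δω/(2π) = 1.575e+04 Hz.

(a) f₀ = 2255 Hz  (b) Q = 0.1432  (c) BW = 1.575e+04 Hz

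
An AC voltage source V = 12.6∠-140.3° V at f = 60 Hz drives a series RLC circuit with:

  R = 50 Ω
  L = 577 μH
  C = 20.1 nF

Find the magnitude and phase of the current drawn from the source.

Step 1 — Angular frequency: ω = 2π·f = 2π·60 = 377 rad/s.
Step 2 — Component impedances:
  R: Z = R = 50 Ω
  L: Z = jωL = j·377·0.000577 = 0 + j0.2175 Ω
  C: Z = 1/(jωC) = -j/(ω·C) = 0 - j1.32e+05 Ω
Step 3 — Series combination: Z_total = R + L + C = 50 - j1.32e+05 Ω = 1.32e+05∠-90.0° Ω.
Step 4 — Source phasor: V = 12.6∠-140.3° V = -9.694 - j8.048 V.
Step 5 — Ohm's law: I = V / Z_total = (-9.694 - j8.048) / (50 - j1.32e+05) = 6.096e-05 - j7.348e-05 A.
Step 6 — Convert to polar: |I| = 9.548e-05 A, ∠I = -50.3°.

I = 9.548e-05∠-50.3° A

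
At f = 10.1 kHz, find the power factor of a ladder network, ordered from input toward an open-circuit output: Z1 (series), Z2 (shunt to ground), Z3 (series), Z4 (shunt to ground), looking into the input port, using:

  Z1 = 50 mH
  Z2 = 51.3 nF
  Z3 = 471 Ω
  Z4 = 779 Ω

Step 1 — Angular frequency: ω = 2π·f = 2π·1.01e+04 = 6.346e+04 rad/s.
Step 2 — Component impedances:
  Z1: Z = jωL = j·6.346e+04·0.05 = 0 + j3173 Ω
  Z2: Z = 1/(jωC) = -j/(ω·C) = 0 - j307.2 Ω
  Z3: Z = R = 471 Ω
  Z4: Z = R = 779 Ω
Step 3 — Ladder network (open output): work backward from the far end, alternating series and parallel combinations. Z_in = 71.18 + j2883 Ω = 2884∠88.6° Ω.
Step 4 — Power factor: PF = cos(φ) = Re(Z)/|Z| = 71.18/2884 = 0.02468.
Step 5 — Type: Im(Z) = 2883 ⇒ lagging (phase φ = 88.6°).

PF = 0.02468 (lagging, φ = 88.6°)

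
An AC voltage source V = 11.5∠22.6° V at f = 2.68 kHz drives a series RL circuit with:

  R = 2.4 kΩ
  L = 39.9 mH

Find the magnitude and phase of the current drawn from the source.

Step 1 — Angular frequency: ω = 2π·f = 2π·2680 = 1.684e+04 rad/s.
Step 2 — Component impedances:
  R: Z = R = 2400 Ω
  L: Z = jωL = j·1.684e+04·0.0399 = 0 + j671.9 Ω
Step 3 — Series combination: Z_total = R + L = 2400 + j671.9 Ω = 2492∠15.6° Ω.
Step 4 — Source phasor: V = 11.5∠22.6° V = 10.62 + j4.419 V.
Step 5 — Ohm's law: I = V / Z_total = (10.62 + j4.419) / (2400 + j671.9) = 0.00458 + j0.0005592 A.
Step 6 — Convert to polar: |I| = 0.004614 A, ∠I = 7.0°.

I = 0.004614∠7.0° A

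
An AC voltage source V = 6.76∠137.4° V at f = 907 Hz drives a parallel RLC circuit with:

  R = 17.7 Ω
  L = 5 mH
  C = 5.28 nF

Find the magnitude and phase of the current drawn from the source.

Step 1 — Angular frequency: ω = 2π·f = 2π·907 = 5699 rad/s.
Step 2 — Component impedances:
  R: Z = R = 17.7 Ω
  L: Z = jωL = j·5699·0.005 = 0 + j28.49 Ω
  C: Z = 1/(jωC) = -j/(ω·C) = 0 - j3.323e+04 Ω
Step 3 — Parallel combination: 1/Z_total = 1/R + 1/L + 1/C; Z_total = 12.78 + j7.931 Ω = 15.04∠31.8° Ω.
Step 4 — Source phasor: V = 6.76∠137.4° V = -4.976 + j4.576 V.
Step 5 — Ohm's law: I = V / Z_total = (-4.976 + j4.576) / (12.78 + j7.931) = -0.1207 + j0.433 A.
Step 6 — Convert to polar: |I| = 0.4495 A, ∠I = 105.6°.

I = 0.4495∠105.6° A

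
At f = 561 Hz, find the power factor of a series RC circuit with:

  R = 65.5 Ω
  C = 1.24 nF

Step 1 — Angular frequency: ω = 2π·f = 2π·561 = 3525 rad/s.
Step 2 — Component impedances:
  R: Z = R = 65.5 Ω
  C: Z = 1/(jωC) = -j/(ω·C) = 0 - j2.288e+05 Ω
Step 3 — Series combination: Z_total = R + C = 65.5 - j2.288e+05 Ω = 2.288e+05∠-90.0° Ω.
Step 4 — Power factor: PF = cos(φ) = Re(Z)/|Z| = 65.5/2.288e+05 = 0.0002863.
Step 5 — Type: Im(Z) = -2.288e+05 ⇒ leading (phase φ = -90.0°).

PF = 0.0002863 (leading, φ = -90.0°)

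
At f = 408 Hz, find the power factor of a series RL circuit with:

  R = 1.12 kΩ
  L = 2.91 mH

Step 1 — Angular frequency: ω = 2π·f = 2π·408 = 2564 rad/s.
Step 2 — Component impedances:
  R: Z = R = 1120 Ω
  L: Z = jωL = j·2564·0.00291 = 0 + j7.46 Ω
Step 3 — Series combination: Z_total = R + L = 1120 + j7.46 Ω = 1120∠0.4° Ω.
Step 4 — Power factor: PF = cos(φ) = Re(Z)/|Z| = 1120/1120 = 1.
Step 5 — Type: Im(Z) = 7.46 ⇒ lagging (phase φ = 0.4°).

PF = 1 (lagging, φ = 0.4°)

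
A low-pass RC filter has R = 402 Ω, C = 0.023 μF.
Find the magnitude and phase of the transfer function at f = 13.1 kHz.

Step 1 — Angular frequency: ω = 2π·1.31e+04 = 8.231e+04 rad/s.
Step 2 — Transfer function: H(jω) = 1/(1 + jωRC).
Step 3 — Denominator: 1 + jωRC = 1 + j·8.231e+04·402·2.3e-08 = 1 + j0.761.
Step 4 — H = 0.6332 - j0.4819.
Step 5 — Magnitude: |H| = 0.7958 (-2.0 dB); phase: φ = -37.3°.

|H| = 0.7958 (-2.0 dB), φ = -37.3°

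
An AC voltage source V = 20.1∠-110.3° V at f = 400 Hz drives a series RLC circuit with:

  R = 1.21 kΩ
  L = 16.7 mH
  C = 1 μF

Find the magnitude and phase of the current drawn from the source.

Step 1 — Angular frequency: ω = 2π·f = 2π·400 = 2513 rad/s.
Step 2 — Component impedances:
  R: Z = R = 1210 Ω
  L: Z = jωL = j·2513·0.0167 = 0 + j41.97 Ω
  C: Z = 1/(jωC) = -j/(ω·C) = 0 - j397.9 Ω
Step 3 — Series combination: Z_total = R + L + C = 1210 - j355.9 Ω = 1261∠-16.4° Ω.
Step 4 — Source phasor: V = 20.1∠-110.3° V = -6.973 - j18.85 V.
Step 5 — Ohm's law: I = V / Z_total = (-6.973 - j18.85) / (1210 - j355.9) = -0.001086 - j0.0159 A.
Step 6 — Convert to polar: |I| = 0.01594 A, ∠I = -93.9°.

I = 0.01594∠-93.9° A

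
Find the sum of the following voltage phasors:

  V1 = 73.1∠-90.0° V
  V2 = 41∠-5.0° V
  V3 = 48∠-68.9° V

Step 1 — Convert each phasor to rectangular form:
  V1 = 73.1·(cos(-90.0°) + j·sin(-90.0°)) = 0 - j73.1 V
  V2 = 41·(cos(-5.0°) + j·sin(-5.0°)) = 40.84 - j3.573 V
  V3 = 48·(cos(-68.9°) + j·sin(-68.9°)) = 17.28 - j44.78 V
Step 2 — Sum components: V_total = 58.12 - j121.5 V.
Step 3 — Convert to polar: |V_total| = 134.6 V, ∠V_total = -64.4°.

V_total = 134.6∠-64.4° V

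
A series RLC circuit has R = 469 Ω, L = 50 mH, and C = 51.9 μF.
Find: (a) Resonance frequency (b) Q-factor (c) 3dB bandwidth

Step 1 — Resonance condition Im(Z)=0 gives ω₀ = 1/√(LC).
Step 2 — ω₀ = 1/√(0.05·5.19e-05) = 620.8 rad/s.
Step 3 — f₀ = ω₀/(2π) = 98.8 Hz.
Step 4 — Series Q: Q = ω₀L/R = 620.8·0.05/469 = 0.06618.
Step 5 — 3dB bandwidth: Δω = ω₀/Q = 9380 rad/s; BW = Δω/(2π) = 1493 Hz.

(a) f₀ = 98.8 Hz  (b) Q = 0.06618  (c) BW = 1493 Hz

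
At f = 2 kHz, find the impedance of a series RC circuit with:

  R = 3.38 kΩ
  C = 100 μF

Step 1 — Angular frequency: ω = 2π·f = 2π·2000 = 1.257e+04 rad/s.
Step 2 — Component impedances:
  R: Z = R = 3380 Ω
  C: Z = 1/(jωC) = -j/(ω·C) = 0 - j0.7958 Ω
Step 3 — Series combination: Z_total = R + C = 3380 - j0.7958 Ω = 3380∠-0.0° Ω.

Z = 3380 - j0.7958 Ω = 3380∠-0.0° Ω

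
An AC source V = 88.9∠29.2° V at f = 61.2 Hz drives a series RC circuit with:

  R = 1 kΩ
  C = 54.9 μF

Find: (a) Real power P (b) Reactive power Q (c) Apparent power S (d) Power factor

Step 1 — Angular frequency: ω = 2π·f = 2π·61.2 = 384.5 rad/s.
Step 2 — Component impedances:
  R: Z = R = 1000 Ω
  C: Z = 1/(jωC) = -j/(ω·C) = 0 - j47.37 Ω
Step 3 — Series combination: Z_total = R + C = 1000 - j47.37 Ω = 1001∠-2.7° Ω.
Step 4 — Source phasor: V = 88.9∠29.2° V = 77.6 + j43.37 V.
Step 5 — Current: I = V / Z = 0.07538 + j0.04694 A = 0.0888∠31.9° A.
Step 6 — Complex power: S = V·I* = 7.886 - j0.3735 VA.
Step 7 — Real power: P = Re(S) = 7.886 W.
Step 8 — Reactive power: Q = Im(S) = -0.3735 VAR.
Step 9 — Apparent power: |S| = 7.894 VA.
Step 10 — Power factor: PF = P/|S| = 0.9989 (leading).

(a) P = 7.886 W  (b) Q = -0.3735 VAR  (c) S = 7.894 VA  (d) PF = 0.9989 (leading)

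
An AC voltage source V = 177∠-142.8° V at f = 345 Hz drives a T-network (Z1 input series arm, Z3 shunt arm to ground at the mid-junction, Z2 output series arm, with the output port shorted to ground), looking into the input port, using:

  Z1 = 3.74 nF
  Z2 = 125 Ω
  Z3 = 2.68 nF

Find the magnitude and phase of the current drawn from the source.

Step 1 — Angular frequency: ω = 2π·f = 2π·345 = 2168 rad/s.
Step 2 — Component impedances:
  Z1: Z = 1/(jωC) = -j/(ω·C) = 0 - j1.233e+05 Ω
  Z2: Z = R = 125 Ω
  Z3: Z = 1/(jωC) = -j/(ω·C) = 0 - j1.721e+05 Ω
Step 3 — With the output port shorted to ground, the output series arm Z2 runs from the junction to ground; the shunt arm Z3 also runs from the junction to ground. They appear in parallel: Z3 || Z2 = 125 - j0.09077 Ω.
Step 4 — Series with input arm Z1: Z_in = Z1 + (Z3 || Z2) = 125 - j1.233e+05 Ω = 1.233e+05∠-89.9° Ω.
Step 5 — Source phasor: V = 177∠-142.8° V = -141 - j107 V.
Step 6 — Ohm's law: I = V / Z_total = (-141 - j107) / (125 - j1.233e+05) = 0.0008664 - j0.001144 A.
Step 7 — Convert to polar: |I| = 0.001435 A, ∠I = -52.9°.

I = 0.001435∠-52.9° A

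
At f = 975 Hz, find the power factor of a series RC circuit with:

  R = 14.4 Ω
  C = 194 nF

Step 1 — Angular frequency: ω = 2π·f = 2π·975 = 6126 rad/s.
Step 2 — Component impedances:
  R: Z = R = 14.4 Ω
  C: Z = 1/(jωC) = -j/(ω·C) = 0 - j841.4 Ω
Step 3 — Series combination: Z_total = R + C = 14.4 - j841.4 Ω = 841.5∠-89.0° Ω.
Step 4 — Power factor: PF = cos(φ) = Re(Z)/|Z| = 14.4/841.5 = 0.01711.
Step 5 — Type: Im(Z) = -841.4 ⇒ leading (phase φ = -89.0°).

PF = 0.01711 (leading, φ = -89.0°)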